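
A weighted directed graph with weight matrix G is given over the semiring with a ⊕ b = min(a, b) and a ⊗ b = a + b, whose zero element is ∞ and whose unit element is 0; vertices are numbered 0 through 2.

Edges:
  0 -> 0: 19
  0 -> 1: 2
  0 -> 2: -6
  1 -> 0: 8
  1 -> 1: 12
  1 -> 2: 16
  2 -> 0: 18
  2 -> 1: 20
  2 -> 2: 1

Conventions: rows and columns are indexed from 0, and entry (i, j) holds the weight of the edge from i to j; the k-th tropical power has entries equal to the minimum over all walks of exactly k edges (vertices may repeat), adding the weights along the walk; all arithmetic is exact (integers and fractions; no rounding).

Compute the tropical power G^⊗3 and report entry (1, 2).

G^⊗2:
  [10, 14, -5]
  [20, 10, 2]
  [19, 20, 2]
G^⊗3:
  [13, 12, -4]
  [18, 22, 3]
  [20, 21, 3]
Key observation: the optimum is the walk 1->0->2->2, with weight 8 + (-6) + 1 = 3.
Optimal value attained by: walk 1->0->2->2.
Answer: (G^⊗3)[1][2] = 3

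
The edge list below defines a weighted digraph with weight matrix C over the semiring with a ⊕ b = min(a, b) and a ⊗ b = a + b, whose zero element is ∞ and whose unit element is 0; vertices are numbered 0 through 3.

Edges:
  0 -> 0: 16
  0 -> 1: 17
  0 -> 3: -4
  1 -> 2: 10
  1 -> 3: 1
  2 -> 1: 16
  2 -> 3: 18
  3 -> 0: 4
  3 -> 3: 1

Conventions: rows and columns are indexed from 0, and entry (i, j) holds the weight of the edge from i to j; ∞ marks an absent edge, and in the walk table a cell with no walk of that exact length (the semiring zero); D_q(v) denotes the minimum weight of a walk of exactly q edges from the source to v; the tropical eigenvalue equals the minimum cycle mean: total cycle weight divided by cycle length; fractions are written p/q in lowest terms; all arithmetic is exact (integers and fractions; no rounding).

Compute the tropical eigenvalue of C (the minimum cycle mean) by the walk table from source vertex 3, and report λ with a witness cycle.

q=0: [∞, ∞, ∞, 0]
q=1: [4, ∞, ∞, 1]
q=2: [5, 21, ∞, 0]
q=3: [4, 22, 31, 1]
q=4: [5, 21, 32, 0]
Optimal cycle mean attained by: cycle 0->3->0, total (-4) + 4, length 2.
Answer: λ = 0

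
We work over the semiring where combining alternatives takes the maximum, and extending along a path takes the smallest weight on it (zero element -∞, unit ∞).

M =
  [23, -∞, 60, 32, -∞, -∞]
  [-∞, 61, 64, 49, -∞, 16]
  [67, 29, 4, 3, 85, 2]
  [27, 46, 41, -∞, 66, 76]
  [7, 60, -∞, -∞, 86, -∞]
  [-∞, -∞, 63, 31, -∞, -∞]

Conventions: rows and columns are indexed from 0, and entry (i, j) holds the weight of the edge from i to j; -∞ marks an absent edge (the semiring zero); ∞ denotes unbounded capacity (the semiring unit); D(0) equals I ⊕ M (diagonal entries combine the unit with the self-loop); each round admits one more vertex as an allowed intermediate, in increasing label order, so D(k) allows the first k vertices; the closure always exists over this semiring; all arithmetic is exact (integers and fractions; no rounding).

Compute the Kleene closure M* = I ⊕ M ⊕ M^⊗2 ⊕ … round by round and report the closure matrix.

D(0):
  [∞, -∞, 60, 32, -∞, -∞]
  [-∞, ∞, 64, 49, -∞, 16]
  [67, 29, ∞, 3, 85, 2]
  [27, 46, 41, ∞, 66, 76]
  [7, 60, -∞, -∞, ∞, -∞]
  [-∞, -∞, 63, 31, -∞, ∞]
D(1):
  [∞, -∞, 60, 32, -∞, -∞]
  [-∞, ∞, 64, 49, -∞, 16]
  [67, 29, ∞, 32, 85, 2]
  [27, 46, 41, ∞, 66, 76]
  [7, 60, 7, 7, ∞, -∞]
  [-∞, -∞, 63, 31, -∞, ∞]
D(2):
  [∞, -∞, 60, 32, -∞, -∞]
  [-∞, ∞, 64, 49, -∞, 16]
  [67, 29, ∞, 32, 85, 16]
  [27, 46, 46, ∞, 66, 76]
  [7, 60, 60, 49, ∞, 16]
  [-∞, -∞, 63, 31, -∞, ∞]
D(3):
  [∞, 29, 60, 32, 60, 16]
  [64, ∞, 64, 49, 64, 16]
  [67, 29, ∞, 32, 85, 16]
  [46, 46, 46, ∞, 66, 76]
  [60, 60, 60, 49, ∞, 16]
  [63, 29, 63, 32, 63, ∞]
D(4):
  [∞, 32, 60, 32, 60, 32]
  [64, ∞, 64, 49, 64, 49]
  [67, 32, ∞, 32, 85, 32]
  [46, 46, 46, ∞, 66, 76]
  [60, 60, 60, 49, ∞, 49]
  [63, 32, 63, 32, 63, ∞]
D(5):
  [∞, 60, 60, 49, 60, 49]
  [64, ∞, 64, 49, 64, 49]
  [67, 60, ∞, 49, 85, 49]
  [60, 60, 60, ∞, 66, 76]
  [60, 60, 60, 49, ∞, 49]
  [63, 60, 63, 49, 63, ∞]
D(6):
  [∞, 60, 60, 49, 60, 49]
  [64, ∞, 64, 49, 64, 49]
  [67, 60, ∞, 49, 85, 49]
  [63, 60, 63, ∞, 66, 76]
  [60, 60, 60, 49, ∞, 49]
  [63, 60, 63, 49, 63, ∞]
Answer: M* = [[∞, 60, 60, 49, 60, 49], [64, ∞, 64, 49, 64, 49], [67, 60, ∞, 49, 85, 49], [63, 60, 63, ∞, 66, 76], [60, 60, 60, 49, ∞, 49], [63, 60, 63, 49, 63, ∞]]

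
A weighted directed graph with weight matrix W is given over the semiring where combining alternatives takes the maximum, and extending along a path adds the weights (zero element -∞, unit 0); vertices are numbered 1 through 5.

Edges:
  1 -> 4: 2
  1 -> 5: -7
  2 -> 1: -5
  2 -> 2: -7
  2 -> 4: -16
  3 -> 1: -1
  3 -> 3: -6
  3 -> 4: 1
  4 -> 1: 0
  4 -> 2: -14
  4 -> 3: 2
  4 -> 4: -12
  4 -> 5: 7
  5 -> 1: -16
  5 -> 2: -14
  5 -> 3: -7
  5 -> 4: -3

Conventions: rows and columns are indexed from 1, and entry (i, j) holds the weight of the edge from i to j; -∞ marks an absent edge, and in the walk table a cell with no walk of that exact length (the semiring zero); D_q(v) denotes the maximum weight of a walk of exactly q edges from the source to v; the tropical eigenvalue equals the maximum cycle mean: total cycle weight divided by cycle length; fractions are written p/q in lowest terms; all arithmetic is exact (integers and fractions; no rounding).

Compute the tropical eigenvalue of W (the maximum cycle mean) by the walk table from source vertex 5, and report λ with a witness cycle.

q=0: [-∞, -∞, -∞, -∞, 0]
q=1: [-16, -14, -7, -3, -∞]
q=2: [-3, -17, -1, -6, 4]
q=3: [-2, -10, -3, 1, 1]
q=4: [1, -13, 3, 0, 8]
q=5: [2, -6, 2, 5, 7]
Optimal cycle mean attained by: cycle 4->5->4, total 7 + (-3), length 2.
Answer: λ = 2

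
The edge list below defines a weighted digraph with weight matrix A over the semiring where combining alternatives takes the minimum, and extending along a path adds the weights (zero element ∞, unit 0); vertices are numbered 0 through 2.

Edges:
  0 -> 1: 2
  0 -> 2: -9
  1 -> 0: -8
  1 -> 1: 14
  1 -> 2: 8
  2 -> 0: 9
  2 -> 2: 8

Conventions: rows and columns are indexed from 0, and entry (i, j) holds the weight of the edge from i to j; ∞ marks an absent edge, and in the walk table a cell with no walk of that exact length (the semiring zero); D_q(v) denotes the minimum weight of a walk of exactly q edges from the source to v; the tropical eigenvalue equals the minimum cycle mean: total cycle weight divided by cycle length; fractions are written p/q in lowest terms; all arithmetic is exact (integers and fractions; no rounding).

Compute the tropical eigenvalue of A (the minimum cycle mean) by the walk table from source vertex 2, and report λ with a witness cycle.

q=0: [∞, ∞, 0]
q=1: [9, ∞, 8]
q=2: [17, 11, 0]
q=3: [3, 19, 8]
Optimal cycle mean attained by: cycle 0->1->0, total 2 + (-8), length 2.
Answer: λ = -3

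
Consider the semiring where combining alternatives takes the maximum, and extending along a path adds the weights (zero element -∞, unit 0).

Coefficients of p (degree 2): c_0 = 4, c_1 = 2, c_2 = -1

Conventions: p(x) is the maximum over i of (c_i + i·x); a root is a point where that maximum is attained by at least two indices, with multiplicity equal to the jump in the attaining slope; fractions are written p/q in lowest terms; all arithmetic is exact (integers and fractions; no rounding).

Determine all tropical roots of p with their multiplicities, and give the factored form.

hull edge (i=0, c=4) to (i=1, c=2): slope -2, span 1
hull edge (i=1, c=2) to (i=2, c=-1): slope -3, span 1
Factored form: p(x) = -1 ⊗ (x ⊕ 2) ⊗ (x ⊕ 3)
Answer: roots = 2 (mult 1), 3 (mult 1)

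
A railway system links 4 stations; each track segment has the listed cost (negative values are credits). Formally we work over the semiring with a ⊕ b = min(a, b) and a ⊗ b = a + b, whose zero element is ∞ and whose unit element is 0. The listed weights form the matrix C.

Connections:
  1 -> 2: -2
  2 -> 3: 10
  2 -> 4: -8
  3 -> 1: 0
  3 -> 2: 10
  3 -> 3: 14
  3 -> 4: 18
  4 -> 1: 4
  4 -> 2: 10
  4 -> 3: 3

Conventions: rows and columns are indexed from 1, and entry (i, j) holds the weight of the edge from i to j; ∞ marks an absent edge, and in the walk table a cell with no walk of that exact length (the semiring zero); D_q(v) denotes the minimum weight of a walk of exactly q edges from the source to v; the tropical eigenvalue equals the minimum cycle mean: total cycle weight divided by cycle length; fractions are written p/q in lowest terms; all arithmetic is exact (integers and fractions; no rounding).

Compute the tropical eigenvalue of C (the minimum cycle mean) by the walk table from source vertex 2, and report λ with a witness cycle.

q=0: [∞, 0, ∞, ∞]
q=1: [∞, ∞, 10, -8]
q=2: [-4, 2, -5, 28]
q=3: [-5, -6, 9, -6]
q=4: [-2, -7, -3, -14]
Optimal cycle mean attained by: cycle 1->2->4->1, total (-2) + (-8) + 4, length 3.
Answer: λ = -2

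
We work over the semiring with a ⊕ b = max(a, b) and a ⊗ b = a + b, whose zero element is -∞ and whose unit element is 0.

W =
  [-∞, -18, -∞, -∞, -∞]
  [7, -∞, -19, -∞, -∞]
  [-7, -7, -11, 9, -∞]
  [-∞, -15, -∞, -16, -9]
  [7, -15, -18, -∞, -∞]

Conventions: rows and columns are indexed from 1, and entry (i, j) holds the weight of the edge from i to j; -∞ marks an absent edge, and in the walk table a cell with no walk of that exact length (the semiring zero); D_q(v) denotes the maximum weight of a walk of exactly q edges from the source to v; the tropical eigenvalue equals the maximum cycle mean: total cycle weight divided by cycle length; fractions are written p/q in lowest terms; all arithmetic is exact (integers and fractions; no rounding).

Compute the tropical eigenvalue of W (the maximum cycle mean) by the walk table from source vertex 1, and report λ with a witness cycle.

q=0: [0, -∞, -∞, -∞, -∞]
q=1: [-∞, -18, -∞, -∞, -∞]
q=2: [-11, -∞, -37, -∞, -∞]
q=3: [-44, -29, -48, -28, -∞]
q=4: [-22, -43, -48, -39, -37]
q=5: [-30, -40, -55, -39, -48]
Optimal cycle mean attained by: cycle 1->2->1, total (-18) + 7, length 2.
Answer: λ = -11/2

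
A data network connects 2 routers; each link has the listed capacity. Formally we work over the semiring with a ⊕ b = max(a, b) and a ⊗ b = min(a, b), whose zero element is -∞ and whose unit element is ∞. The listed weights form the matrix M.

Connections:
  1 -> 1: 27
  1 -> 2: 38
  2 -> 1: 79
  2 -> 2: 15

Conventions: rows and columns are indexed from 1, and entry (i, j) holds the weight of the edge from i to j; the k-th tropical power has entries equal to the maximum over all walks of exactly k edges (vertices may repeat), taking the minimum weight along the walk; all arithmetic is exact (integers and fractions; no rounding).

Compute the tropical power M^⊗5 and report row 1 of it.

M^⊗2:
  [38, 27]
  [27, 38]
M^⊗3:
  [27, 38]
  [38, 27]
M^⊗4:
  [38, 27]
  [27, 38]
M^⊗5:
  [27, 38]
  [38, 27]
Answer: row 1 of M^⊗5 = [27, 38]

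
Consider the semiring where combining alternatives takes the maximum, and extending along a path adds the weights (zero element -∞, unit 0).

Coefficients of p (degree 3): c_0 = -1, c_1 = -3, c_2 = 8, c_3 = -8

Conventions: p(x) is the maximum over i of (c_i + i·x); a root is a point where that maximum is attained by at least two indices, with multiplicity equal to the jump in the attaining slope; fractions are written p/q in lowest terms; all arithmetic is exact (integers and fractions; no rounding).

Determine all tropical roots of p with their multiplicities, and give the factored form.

hull edge (i=0, c=-1) to (i=2, c=8): slope 9/2, span 2
hull edge (i=2, c=8) to (i=3, c=-8): slope -16, span 1
Factored form: p(x) = -8 ⊗ (x ⊕ (-9/2)) ⊗ (x ⊕ (-9/2)) ⊗ (x ⊕ 16)
Answer: roots = -9/2 (mult 2), 16 (mult 1)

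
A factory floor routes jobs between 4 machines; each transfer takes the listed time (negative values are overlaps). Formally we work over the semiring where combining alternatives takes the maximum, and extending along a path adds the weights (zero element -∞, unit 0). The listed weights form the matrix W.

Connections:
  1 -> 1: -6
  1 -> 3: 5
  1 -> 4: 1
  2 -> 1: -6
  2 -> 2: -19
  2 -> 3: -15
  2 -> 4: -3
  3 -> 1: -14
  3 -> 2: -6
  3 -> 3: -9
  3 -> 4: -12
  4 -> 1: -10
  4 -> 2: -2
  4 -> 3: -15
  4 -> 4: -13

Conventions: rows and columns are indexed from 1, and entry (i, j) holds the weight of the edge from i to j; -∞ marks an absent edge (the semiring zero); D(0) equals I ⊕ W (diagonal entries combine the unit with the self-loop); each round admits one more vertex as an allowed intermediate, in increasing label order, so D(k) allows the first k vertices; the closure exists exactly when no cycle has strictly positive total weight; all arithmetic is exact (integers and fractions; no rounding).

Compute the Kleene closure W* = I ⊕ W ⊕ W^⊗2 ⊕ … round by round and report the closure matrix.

D(0):
  [0, -∞, 5, 1]
  [-6, 0, -15, -3]
  [-14, -6, 0, -12]
  [-10, -2, -15, 0]
D(1):
  [0, -∞, 5, 1]
  [-6, 0, -1, -3]
  [-14, -6, 0, -12]
  [-10, -2, -5, 0]
D(2):
  [0, -∞, 5, 1]
  [-6, 0, -1, -3]
  [-12, -6, 0, -9]
  [-8, -2, -3, 0]
D(3):
  [0, -1, 5, 1]
  [-6, 0, -1, -3]
  [-12, -6, 0, -9]
  [-8, -2, -3, 0]
D(4):
  [0, -1, 5, 1]
  [-6, 0, -1, -3]
  [-12, -6, 0, -9]
  [-8, -2, -3, 0]
Answer: W* = [[0, -1, 5, 1], [-6, 0, -1, -3], [-12, -6, 0, -9], [-8, -2, -3, 0]]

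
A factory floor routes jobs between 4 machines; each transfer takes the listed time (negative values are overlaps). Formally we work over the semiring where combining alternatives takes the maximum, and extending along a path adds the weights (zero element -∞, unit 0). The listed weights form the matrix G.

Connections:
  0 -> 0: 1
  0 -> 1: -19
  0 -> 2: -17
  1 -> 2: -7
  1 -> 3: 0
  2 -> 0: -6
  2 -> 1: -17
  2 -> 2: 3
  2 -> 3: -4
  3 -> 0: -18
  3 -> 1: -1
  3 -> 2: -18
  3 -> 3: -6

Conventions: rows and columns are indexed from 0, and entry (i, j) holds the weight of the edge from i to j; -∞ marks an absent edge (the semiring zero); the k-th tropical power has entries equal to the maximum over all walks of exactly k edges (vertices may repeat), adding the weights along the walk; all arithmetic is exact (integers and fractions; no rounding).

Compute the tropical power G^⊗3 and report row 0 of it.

G^⊗2:
  [2, -18, -14, -19]
  [-13, -1, -4, -6]
  [-3, -5, 6, -1]
  [-17, -7, -8, -1]
G^⊗3:
  [3, -17, -11, -18]
  [-10, -7, -1, -1]
  [0, -2, 9, 2]
  [-14, -2, -5, -7]
Answer: row 0 of G^⊗3 = [3, -17, -11, -18]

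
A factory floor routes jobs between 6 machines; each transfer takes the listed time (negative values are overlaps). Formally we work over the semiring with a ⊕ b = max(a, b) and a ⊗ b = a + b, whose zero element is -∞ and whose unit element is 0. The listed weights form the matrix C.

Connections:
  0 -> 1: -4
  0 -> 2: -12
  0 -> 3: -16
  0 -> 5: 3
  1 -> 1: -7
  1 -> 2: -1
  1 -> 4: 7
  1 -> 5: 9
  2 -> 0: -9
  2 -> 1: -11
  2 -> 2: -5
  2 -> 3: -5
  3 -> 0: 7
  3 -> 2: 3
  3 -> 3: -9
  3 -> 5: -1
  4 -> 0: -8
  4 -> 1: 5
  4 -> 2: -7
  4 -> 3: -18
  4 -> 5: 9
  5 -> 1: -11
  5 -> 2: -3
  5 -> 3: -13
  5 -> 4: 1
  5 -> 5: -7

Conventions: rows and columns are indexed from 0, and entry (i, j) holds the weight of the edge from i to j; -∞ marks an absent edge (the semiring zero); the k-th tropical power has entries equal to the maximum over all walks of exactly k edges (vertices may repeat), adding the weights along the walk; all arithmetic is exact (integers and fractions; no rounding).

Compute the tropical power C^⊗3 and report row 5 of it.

C^⊗2:
  [-9, -8, 0, -10, 4, 5]
  [-1, 12, 6, -4, 10, 16]
  [2, -13, -2, -10, -4, -2]
  [-2, 3, -2, -2, 0, 10]
  [-11, -2, 6, -4, 12, 14]
  [-6, 6, -6, -8, -4, 10]
C^⊗3:
  [-3, 9, 2, -5, 6, 13]
  [3, 15, 13, 3, 19, 21]
  [-3, 1, -5, -7, -1, 5]
  [5, 5, 7, -3, 11, 12]
  [4, 17, 11, 1, 15, 21]
  [-1, 1, 7, -3, 13, 15]
Answer: row 5 of C^⊗3 = [-1, 1, 7, -3, 13, 15]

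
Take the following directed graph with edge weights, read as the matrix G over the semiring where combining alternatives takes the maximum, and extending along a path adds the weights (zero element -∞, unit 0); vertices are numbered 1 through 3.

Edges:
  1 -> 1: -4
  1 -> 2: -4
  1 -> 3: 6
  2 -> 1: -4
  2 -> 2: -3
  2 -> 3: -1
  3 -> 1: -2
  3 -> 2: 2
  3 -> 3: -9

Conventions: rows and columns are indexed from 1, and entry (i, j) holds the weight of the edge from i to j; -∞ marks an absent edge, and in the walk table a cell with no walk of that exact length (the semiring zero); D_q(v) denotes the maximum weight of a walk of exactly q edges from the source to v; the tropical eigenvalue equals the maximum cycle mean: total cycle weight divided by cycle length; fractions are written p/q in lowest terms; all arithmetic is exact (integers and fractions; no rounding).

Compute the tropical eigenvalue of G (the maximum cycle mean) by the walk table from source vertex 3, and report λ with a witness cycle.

q=0: [-∞, -∞, 0]
q=1: [-2, 2, -9]
q=2: [-2, -1, 4]
q=3: [2, 6, 4]
Optimal cycle mean attained by: cycle 1->3->1, total 6 + (-2), length 2.
Answer: λ = 2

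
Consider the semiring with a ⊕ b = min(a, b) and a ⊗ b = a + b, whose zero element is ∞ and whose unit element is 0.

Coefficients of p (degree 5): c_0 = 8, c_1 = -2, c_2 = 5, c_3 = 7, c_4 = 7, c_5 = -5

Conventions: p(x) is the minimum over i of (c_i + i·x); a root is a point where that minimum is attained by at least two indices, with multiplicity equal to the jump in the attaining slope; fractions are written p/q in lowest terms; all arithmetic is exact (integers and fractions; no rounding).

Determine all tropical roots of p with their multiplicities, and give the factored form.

hull edge (i=0, c=8) to (i=1, c=-2): slope -10, span 1
hull edge (i=1, c=-2) to (i=5, c=-5): slope -3/4, span 4
Factored form: p(x) = -5 ⊗ (x ⊕ 3/4) ⊗ (x ⊕ 3/4) ⊗ (x ⊕ 3/4) ⊗ (x ⊕ 3/4) ⊗ (x ⊕ 10)
Answer: roots = 3/4 (mult 4), 10 (mult 1)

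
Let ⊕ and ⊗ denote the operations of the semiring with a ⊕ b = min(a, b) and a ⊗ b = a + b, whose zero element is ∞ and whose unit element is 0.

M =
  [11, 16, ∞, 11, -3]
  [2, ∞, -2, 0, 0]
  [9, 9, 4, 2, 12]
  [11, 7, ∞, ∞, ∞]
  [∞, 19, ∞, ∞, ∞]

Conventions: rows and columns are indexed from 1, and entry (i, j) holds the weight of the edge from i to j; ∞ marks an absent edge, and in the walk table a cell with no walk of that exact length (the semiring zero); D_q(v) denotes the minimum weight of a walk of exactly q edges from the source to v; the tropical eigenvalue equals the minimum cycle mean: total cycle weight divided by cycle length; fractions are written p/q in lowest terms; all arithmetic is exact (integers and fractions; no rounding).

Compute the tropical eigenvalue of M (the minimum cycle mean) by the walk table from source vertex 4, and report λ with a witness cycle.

q=0: [∞, ∞, ∞, 0, ∞]
q=1: [11, 7, ∞, ∞, ∞]
q=2: [9, 27, 5, 7, 7]
q=3: [14, 14, 9, 7, 6]
q=4: [16, 14, 12, 11, 11]
q=5: [16, 18, 12, 14, 13]
Optimal cycle mean attained by: cycle 2->3->4->2, total (-2) + 2 + 7, length 3.
Answer: λ = 7/3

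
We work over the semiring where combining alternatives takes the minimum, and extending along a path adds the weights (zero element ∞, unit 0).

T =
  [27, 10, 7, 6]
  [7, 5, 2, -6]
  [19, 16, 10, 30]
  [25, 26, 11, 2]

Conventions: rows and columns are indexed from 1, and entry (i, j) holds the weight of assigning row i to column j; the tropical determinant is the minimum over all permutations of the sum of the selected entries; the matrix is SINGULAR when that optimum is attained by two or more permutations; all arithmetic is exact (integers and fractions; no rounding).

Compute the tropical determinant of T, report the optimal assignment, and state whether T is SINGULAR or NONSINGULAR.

σ = (1, 2, 3, 4): 27 + 5 + 10 + 2 = 44
σ = (1, 2, 4, 3): 27 + 5 + 30 + 11 = 73
σ = (1, 3, 2, 4): 27 + 2 + 16 + 2 = 47
σ = (1, 3, 4, 2): 27 + 2 + 30 + 26 = 85
σ = (1, 4, 2, 3): 27 + (-6) + 16 + 11 = 48
σ = (1, 4, 3, 2): 27 + (-6) + 10 + 26 = 57
σ = (2, 1, 3, 4): 10 + 7 + 10 + 2 = 29
σ = (2, 1, 4, 3): 10 + 7 + 30 + 11 = 58
σ = (2, 3, 1, 4): 10 + 2 + 19 + 2 = 33
σ = (2, 3, 4, 1): 10 + 2 + 30 + 25 = 67
σ = (2, 4, 1, 3): 10 + (-6) + 19 + 11 = 34
σ = (2, 4, 3, 1): 10 + (-6) + 10 + 25 = 39
σ = (3, 1, 2, 4): 7 + 7 + 16 + 2 = 32
σ = (3, 1, 4, 2): 7 + 7 + 30 + 26 = 70
σ = (3, 2, 1, 4): 7 + 5 + 19 + 2 = 33
σ = (3, 2, 4, 1): 7 + 5 + 30 + 25 = 67
σ = (3, 4, 1, 2): 7 + (-6) + 19 + 26 = 46
σ = (3, 4, 2, 1): 7 + (-6) + 16 + 25 = 42
σ = (4, 1, 2, 3): 6 + 7 + 16 + 11 = 40
σ = (4, 1, 3, 2): 6 + 7 + 10 + 26 = 49
σ = (4, 2, 1, 3): 6 + 5 + 19 + 11 = 41
σ = (4, 2, 3, 1): 6 + 5 + 10 + 25 = 46
σ = (4, 3, 1, 2): 6 + 2 + 19 + 26 = 53
σ = (4, 3, 2, 1): 6 + 2 + 16 + 25 = 49
Optimal value attained by: σ = (2, 1, 3, 4).
Answer: det⊕(T) = 29; verdict: NONSINGULAR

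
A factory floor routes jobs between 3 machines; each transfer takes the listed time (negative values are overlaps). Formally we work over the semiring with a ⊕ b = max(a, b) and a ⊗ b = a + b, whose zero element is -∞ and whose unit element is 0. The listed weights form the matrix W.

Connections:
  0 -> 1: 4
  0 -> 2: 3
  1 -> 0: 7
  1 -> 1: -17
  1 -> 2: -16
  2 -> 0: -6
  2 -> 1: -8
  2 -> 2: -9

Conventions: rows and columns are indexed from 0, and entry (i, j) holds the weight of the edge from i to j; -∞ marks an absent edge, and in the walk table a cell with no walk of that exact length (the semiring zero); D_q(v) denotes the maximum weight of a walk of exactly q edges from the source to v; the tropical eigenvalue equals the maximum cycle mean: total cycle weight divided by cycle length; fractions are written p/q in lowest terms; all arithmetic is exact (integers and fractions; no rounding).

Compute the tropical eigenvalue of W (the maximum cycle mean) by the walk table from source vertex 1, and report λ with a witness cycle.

q=0: [-∞, 0, -∞]
q=1: [7, -17, -16]
q=2: [-10, 11, 10]
q=3: [18, 2, 1]
Optimal cycle mean attained by: cycle 0->1->0, total 4 + 7, length 2.
Answer: λ = 11/2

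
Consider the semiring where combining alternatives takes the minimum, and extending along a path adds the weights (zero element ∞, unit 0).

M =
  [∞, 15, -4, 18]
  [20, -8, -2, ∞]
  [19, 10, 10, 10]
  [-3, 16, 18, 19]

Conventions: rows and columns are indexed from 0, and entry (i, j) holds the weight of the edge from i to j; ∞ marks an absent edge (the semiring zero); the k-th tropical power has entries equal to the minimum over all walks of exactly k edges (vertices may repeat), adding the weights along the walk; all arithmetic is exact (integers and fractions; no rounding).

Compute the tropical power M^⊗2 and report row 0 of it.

M^⊗2:
  [15, 6, 6, 6]
  [12, -16, -10, 8]
  [7, 2, 8, 20]
  [16, 8, -7, 15]
Answer: row 0 of M^⊗2 = [15, 6, 6, 6]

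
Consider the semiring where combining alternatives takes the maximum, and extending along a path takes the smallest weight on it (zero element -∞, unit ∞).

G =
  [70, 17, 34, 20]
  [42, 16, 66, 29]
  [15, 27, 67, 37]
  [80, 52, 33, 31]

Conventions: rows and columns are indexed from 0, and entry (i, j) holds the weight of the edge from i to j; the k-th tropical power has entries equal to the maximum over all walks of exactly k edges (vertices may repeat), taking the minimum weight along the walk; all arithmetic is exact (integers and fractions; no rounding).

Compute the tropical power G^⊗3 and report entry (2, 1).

G^⊗2:
  [70, 27, 34, 34]
  [42, 29, 66, 37]
  [37, 37, 67, 37]
  [70, 31, 52, 33]
G^⊗3:
  [70, 34, 34, 34]
  [42, 37, 66, 37]
  [37, 37, 67, 37]
  [70, 33, 52, 37]
Key observation: the optimum is the walk 2->2->3->1, with weight 67 min 37 min 52 = 37.
Optimal value attained by: walk 2->2->3->1.
Answer: (G^⊗3)[2][1] = 37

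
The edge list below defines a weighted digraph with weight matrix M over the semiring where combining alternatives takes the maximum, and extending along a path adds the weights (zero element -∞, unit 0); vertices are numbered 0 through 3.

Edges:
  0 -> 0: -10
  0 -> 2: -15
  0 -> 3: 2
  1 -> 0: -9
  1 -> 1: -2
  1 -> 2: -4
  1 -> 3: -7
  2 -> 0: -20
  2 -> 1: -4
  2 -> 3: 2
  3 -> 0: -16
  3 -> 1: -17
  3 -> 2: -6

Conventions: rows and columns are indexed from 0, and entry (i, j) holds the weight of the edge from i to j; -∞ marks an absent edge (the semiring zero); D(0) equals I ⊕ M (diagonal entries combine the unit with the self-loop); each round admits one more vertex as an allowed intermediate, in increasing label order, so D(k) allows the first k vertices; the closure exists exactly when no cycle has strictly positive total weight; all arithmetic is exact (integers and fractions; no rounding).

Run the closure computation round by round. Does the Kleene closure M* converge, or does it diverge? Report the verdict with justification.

D(0):
  [0, -∞, -15, 2]
  [-9, 0, -4, -7]
  [-20, -4, 0, 2]
  [-16, -17, -6, 0]
D(1):
  [0, -∞, -15, 2]
  [-9, 0, -4, -7]
  [-20, -4, 0, 2]
  [-16, -17, -6, 0]
D(2):
  [0, -∞, -15, 2]
  [-9, 0, -4, -7]
  [-13, -4, 0, 2]
  [-16, -17, -6, 0]
D(3):
  [0, -19, -15, 2]
  [-9, 0, -4, -2]
  [-13, -4, 0, 2]
  [-16, -10, -6, 0]
D(4):
  [0, -8, -4, 2]
  [-9, 0, -4, -2]
  [-13, -4, 0, 2]
  [-16, -10, -6, 0]
Key observation: every diagonal entry stays at the unit through all rounds, so no improving cycle exists.
Answer: CONVERGES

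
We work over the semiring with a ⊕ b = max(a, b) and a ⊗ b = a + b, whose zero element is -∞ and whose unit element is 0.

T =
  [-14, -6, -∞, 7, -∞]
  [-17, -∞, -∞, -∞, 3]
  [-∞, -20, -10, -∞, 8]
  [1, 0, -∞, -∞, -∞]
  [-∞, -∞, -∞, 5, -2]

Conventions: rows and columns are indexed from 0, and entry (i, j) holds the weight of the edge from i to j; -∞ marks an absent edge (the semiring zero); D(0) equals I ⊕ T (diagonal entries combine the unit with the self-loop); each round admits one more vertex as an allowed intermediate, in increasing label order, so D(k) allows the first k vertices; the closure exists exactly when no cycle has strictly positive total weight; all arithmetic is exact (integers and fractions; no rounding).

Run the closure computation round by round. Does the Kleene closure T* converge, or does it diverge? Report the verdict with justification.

D(0):
  [0, -6, -∞, 7, -∞]
  [-17, 0, -∞, -∞, 3]
  [-∞, -20, 0, -∞, 8]
  [1, 0, -∞, 0, -∞]
  [-∞, -∞, -∞, 5, 0]
Detection: at round 1, diagonal entry (3, 3) turns strictly positive.
Key observation: the cycle 3->0->3 has total weight 1 + 7, which is strictly positive.
Answer: DIVERGES — positive cycle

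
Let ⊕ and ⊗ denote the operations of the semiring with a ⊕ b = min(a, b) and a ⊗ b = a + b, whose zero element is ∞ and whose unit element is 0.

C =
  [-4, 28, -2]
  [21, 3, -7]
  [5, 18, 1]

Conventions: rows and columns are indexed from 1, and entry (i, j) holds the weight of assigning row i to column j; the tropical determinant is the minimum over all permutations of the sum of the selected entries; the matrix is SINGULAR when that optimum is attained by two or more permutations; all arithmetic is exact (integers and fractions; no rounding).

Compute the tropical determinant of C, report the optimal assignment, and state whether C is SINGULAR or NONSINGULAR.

σ = (1, 2, 3): (-4) + 3 + 1 = 0
σ = (1, 3, 2): (-4) + (-7) + 18 = 7
σ = (2, 1, 3): 28 + 21 + 1 = 50
σ = (2, 3, 1): 28 + (-7) + 5 = 26
σ = (3, 1, 2): (-2) + 21 + 18 = 37
σ = (3, 2, 1): (-2) + 3 + 5 = 6
Optimal value attained by: σ = (1, 2, 3).
Answer: det⊕(C) = 0; verdict: NONSINGULAR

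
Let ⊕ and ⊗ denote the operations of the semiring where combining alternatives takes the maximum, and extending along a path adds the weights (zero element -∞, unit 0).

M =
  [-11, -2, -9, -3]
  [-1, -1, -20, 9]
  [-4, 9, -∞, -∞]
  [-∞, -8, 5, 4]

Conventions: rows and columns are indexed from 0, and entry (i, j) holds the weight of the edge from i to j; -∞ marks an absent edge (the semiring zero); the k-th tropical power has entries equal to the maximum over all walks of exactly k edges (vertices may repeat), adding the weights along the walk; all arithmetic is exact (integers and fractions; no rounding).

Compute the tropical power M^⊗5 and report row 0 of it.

M^⊗2:
  [-3, 0, 2, 7]
  [-2, 1, 14, 13]
  [8, 8, -11, 18]
  [1, 14, 9, 8]
M^⊗3:
  [-1, 11, 12, 11]
  [10, 23, 18, 17]
  [7, 10, 23, 22]
  [13, 18, 13, 23]
M^⊗4:
  [10, 21, 16, 20]
  [22, 27, 22, 32]
  [19, 32, 27, 26]
  [17, 22, 28, 27]
M^⊗5:
  [20, 25, 25, 30]
  [26, 31, 37, 36]
  [31, 36, 31, 41]
  [24, 37, 32, 31]
Answer: row 0 of M^⊗5 = [20, 25, 25, 30]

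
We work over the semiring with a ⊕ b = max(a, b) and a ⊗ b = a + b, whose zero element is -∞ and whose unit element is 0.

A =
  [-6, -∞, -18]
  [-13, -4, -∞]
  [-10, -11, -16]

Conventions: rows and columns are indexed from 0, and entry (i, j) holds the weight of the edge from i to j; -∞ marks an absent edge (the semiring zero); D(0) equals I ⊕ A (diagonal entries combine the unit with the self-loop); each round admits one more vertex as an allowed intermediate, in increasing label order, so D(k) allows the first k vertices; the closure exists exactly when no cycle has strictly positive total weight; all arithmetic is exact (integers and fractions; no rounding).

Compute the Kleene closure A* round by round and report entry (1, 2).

D(0):
  [0, -∞, -18]
  [-13, 0, -∞]
  [-10, -11, 0]
D(1):
  [0, -∞, -18]
  [-13, 0, -31]
  [-10, -11, 0]
D(2):
  [0, -∞, -18]
  [-13, 0, -31]
  [-10, -11, 0]
D(3):
  [0, -29, -18]
  [-13, 0, -31]
  [-10, -11, 0]
Answer: A*[1][2] = -31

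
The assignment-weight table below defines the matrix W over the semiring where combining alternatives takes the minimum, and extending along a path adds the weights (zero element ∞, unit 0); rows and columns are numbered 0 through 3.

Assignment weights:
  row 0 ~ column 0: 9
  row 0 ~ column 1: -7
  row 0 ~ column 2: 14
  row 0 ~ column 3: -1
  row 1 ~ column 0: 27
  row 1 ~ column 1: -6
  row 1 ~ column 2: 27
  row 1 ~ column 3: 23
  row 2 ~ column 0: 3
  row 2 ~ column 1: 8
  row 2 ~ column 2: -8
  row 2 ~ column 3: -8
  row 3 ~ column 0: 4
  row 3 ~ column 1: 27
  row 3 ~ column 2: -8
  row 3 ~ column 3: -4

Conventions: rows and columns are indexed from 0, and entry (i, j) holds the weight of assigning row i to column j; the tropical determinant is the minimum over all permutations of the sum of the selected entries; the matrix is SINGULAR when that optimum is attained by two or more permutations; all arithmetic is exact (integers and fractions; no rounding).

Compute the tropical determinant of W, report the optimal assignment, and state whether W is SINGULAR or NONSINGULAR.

σ = (0, 1, 2, 3): 9 + (-6) + (-8) + (-4) = -9
σ = (0, 1, 3, 2): 9 + (-6) + (-8) + (-8) = -13
σ = (0, 2, 1, 3): 9 + 27 + 8 + (-4) = 40
σ = (0, 2, 3, 1): 9 + 27 + (-8) + 27 = 55
σ = (0, 3, 1, 2): 9 + 23 + 8 + (-8) = 32
σ = (0, 3, 2, 1): 9 + 23 + (-8) + 27 = 51
σ = (1, 0, 2, 3): (-7) + 27 + (-8) + (-4) = 8
σ = (1, 0, 3, 2): (-7) + 27 + (-8) + (-8) = 4
σ = (1, 2, 0, 3): (-7) + 27 + 3 + (-4) = 19
σ = (1, 2, 3, 0): (-7) + 27 + (-8) + 4 = 16
σ = (1, 3, 0, 2): (-7) + 23 + 3 + (-8) = 11
σ = (1, 3, 2, 0): (-7) + 23 + (-8) + 4 = 12
σ = (2, 0, 1, 3): 14 + 27 + 8 + (-4) = 45
σ = (2, 0, 3, 1): 14 + 27 + (-8) + 27 = 60
σ = (2, 1, 0, 3): 14 + (-6) + 3 + (-4) = 7
σ = (2, 1, 3, 0): 14 + (-6) + (-8) + 4 = 4
σ = (2, 3, 0, 1): 14 + 23 + 3 + 27 = 67
σ = (2, 3, 1, 0): 14 + 23 + 8 + 4 = 49
σ = (3, 0, 1, 2): (-1) + 27 + 8 + (-8) = 26
σ = (3, 0, 2, 1): (-1) + 27 + (-8) + 27 = 45
σ = (3, 1, 0, 2): (-1) + (-6) + 3 + (-8) = -12
σ = (3, 1, 2, 0): (-1) + (-6) + (-8) + 4 = -11
σ = (3, 2, 0, 1): (-1) + 27 + 3 + 27 = 56
σ = (3, 2, 1, 0): (-1) + 27 + 8 + 4 = 38
Optimal value attained by: σ = (0, 1, 3, 2).
Answer: det⊕(W) = -13; verdict: NONSINGULAR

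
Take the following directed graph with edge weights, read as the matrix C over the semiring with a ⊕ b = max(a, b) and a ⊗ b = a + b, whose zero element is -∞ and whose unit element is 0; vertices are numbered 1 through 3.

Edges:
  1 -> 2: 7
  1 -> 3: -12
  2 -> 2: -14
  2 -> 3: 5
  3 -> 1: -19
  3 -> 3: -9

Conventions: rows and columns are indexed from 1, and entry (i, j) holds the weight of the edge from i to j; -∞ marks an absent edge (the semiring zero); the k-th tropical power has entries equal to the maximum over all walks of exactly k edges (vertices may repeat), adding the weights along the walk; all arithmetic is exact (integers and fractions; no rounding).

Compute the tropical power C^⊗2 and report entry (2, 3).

C^⊗2:
  [-31, -7, 12]
  [-14, -28, -4]
  [-28, -12, -18]
Key observation: the optimum is the walk 2->3->3, with weight 5 + (-9) = -4.
Optimal value attained by: walk 2->3->3.
Answer: (C^⊗2)[2][3] = -4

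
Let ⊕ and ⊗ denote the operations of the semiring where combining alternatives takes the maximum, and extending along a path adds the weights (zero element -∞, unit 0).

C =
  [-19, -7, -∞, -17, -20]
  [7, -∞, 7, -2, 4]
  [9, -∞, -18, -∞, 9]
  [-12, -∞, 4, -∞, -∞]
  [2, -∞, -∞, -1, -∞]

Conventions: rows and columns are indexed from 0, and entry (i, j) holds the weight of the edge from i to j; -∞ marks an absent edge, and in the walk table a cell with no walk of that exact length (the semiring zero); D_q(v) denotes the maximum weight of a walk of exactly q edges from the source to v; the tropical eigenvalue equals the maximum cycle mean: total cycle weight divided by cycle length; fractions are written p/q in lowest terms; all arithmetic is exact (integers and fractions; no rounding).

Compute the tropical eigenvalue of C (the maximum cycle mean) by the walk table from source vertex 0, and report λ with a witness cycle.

q=0: [0, -∞, -∞, -∞, -∞]
q=1: [-19, -7, -∞, -17, -20]
q=2: [0, -26, 0, -9, -3]
q=3: [9, -7, -5, -4, 9]
q=4: [11, 2, 0, 8, 4]
q=5: [9, 4, 12, 3, 9]
Optimal cycle mean attained by: cycle 2->4->3->2, total 9 + (-1) + 4, length 3.
Answer: λ = 4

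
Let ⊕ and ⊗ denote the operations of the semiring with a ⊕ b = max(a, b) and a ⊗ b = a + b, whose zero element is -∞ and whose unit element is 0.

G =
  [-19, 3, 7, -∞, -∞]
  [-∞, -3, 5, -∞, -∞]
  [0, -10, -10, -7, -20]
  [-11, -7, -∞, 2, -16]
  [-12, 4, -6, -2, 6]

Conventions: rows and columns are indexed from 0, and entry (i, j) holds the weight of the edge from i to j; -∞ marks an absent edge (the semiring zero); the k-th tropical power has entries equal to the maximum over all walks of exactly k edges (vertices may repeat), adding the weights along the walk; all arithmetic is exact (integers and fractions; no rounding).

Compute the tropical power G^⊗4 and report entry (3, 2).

G^⊗2:
  [7, 0, 8, 0, -13]
  [5, -5, 2, -2, -15]
  [-10, 3, 7, -5, -14]
  [-9, -5, -2, 4, -10]
  [-6, 10, 9, 4, 12]
G^⊗3:
  [8, 10, 14, 2, -7]
  [2, 8, 12, 0, -9]
  [7, 0, 8, 0, -8]
  [-2, -3, 0, 6, -4]
  [9, 16, 15, 10, 18]
G^⊗4:
  [14, 11, 15, 7, -1]
  [12, 5, 13, 5, -3]
  [8, 10, 14, 2, -2]
  [0, 1, 5, 8, 2]
  [15, 22, 21, 16, 24]
Key observation: the optimum is the walk 3->1->2->0->2, with weight (-7) + 5 + 0 + 7 = 5.
Optimal value attained by: walk 3->1->2->0->2.
Answer: (G^⊗4)[3][2] = 5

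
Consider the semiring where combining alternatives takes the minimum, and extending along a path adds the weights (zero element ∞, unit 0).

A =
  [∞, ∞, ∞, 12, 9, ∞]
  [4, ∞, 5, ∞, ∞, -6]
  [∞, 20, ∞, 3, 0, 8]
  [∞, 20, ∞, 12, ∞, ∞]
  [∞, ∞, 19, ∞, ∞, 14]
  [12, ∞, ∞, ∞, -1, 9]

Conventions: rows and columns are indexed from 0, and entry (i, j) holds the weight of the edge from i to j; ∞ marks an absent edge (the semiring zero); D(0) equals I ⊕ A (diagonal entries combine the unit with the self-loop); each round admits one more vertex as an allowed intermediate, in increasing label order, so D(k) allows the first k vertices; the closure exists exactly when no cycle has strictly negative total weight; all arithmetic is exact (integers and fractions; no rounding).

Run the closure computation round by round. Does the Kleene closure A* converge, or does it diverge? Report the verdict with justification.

D(0):
  [0, ∞, ∞, 12, 9, ∞]
  [4, 0, 5, ∞, ∞, -6]
  [∞, 20, 0, 3, 0, 8]
  [∞, 20, ∞, 0, ∞, ∞]
  [∞, ∞, 19, ∞, 0, 14]
  [12, ∞, ∞, ∞, -1, 0]
D(1):
  [0, ∞, ∞, 12, 9, ∞]
  [4, 0, 5, 16, 13, -6]
  [∞, 20, 0, 3, 0, 8]
  [∞, 20, ∞, 0, ∞, ∞]
  [∞, ∞, 19, ∞, 0, 14]
  [12, ∞, ∞, 24, -1, 0]
D(2):
  [0, ∞, ∞, 12, 9, ∞]
  [4, 0, 5, 16, 13, -6]
  [24, 20, 0, 3, 0, 8]
  [24, 20, 25, 0, 33, 14]
  [∞, ∞, 19, ∞, 0, 14]
  [12, ∞, ∞, 24, -1, 0]
D(3):
  [0, ∞, ∞, 12, 9, ∞]
  [4, 0, 5, 8, 5, -6]
  [24, 20, 0, 3, 0, 8]
  [24, 20, 25, 0, 25, 14]
  [43, 39, 19, 22, 0, 14]
  [12, ∞, ∞, 24, -1, 0]
D(4):
  [0, 32, 37, 12, 9, 26]
  [4, 0, 5, 8, 5, -6]
  [24, 20, 0, 3, 0, 8]
  [24, 20, 25, 0, 25, 14]
  [43, 39, 19, 22, 0, 14]
  [12, 44, 49, 24, -1, 0]
D(5):
  [0, 32, 28, 12, 9, 23]
  [4, 0, 5, 8, 5, -6]
  [24, 20, 0, 3, 0, 8]
  [24, 20, 25, 0, 25, 14]
  [43, 39, 19, 22, 0, 14]
  [12, 38, 18, 21, -1, 0]
D(6):
  [0, 32, 28, 12, 9, 23]
  [4, 0, 5, 8, -7, -6]
  [20, 20, 0, 3, 0, 8]
  [24, 20, 25, 0, 13, 14]
  [26, 39, 19, 22, 0, 14]
  [12, 38, 18, 21, -1, 0]
Key observation: every diagonal entry stays at the unit through all rounds, so no improving cycle exists.
Answer: CONVERGES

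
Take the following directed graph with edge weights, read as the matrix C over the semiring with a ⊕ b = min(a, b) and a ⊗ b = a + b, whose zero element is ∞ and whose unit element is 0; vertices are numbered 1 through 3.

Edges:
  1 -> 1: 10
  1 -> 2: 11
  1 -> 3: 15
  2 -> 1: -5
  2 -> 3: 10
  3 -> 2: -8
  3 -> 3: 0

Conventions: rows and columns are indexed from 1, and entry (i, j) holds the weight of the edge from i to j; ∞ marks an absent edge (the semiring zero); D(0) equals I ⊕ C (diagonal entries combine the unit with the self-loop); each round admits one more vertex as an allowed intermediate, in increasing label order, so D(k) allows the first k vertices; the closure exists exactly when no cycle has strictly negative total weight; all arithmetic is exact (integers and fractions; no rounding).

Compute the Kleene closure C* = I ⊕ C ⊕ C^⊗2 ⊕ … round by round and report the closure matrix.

D(0):
  [0, 11, 15]
  [-5, 0, 10]
  [∞, -8, 0]
D(1):
  [0, 11, 15]
  [-5, 0, 10]
  [∞, -8, 0]
D(2):
  [0, 11, 15]
  [-5, 0, 10]
  [-13, -8, 0]
D(3):
  [0, 7, 15]
  [-5, 0, 10]
  [-13, -8, 0]
Answer: C* = [[0, 7, 15], [-5, 0, 10], [-13, -8, 0]]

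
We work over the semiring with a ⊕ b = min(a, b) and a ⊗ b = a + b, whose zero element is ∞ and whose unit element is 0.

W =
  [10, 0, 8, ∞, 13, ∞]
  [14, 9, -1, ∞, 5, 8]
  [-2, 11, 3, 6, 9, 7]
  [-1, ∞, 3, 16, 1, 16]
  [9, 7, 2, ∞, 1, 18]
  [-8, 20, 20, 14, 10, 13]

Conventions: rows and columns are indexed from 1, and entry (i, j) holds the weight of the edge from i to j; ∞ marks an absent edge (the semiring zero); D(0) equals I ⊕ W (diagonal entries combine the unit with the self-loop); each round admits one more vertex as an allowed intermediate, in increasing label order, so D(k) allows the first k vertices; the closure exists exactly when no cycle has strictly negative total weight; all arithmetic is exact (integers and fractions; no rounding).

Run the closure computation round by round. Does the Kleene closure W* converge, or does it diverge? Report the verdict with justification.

D(0):
  [0, 0, 8, ∞, 13, ∞]
  [14, 0, -1, ∞, 5, 8]
  [-2, 11, 0, 6, 9, 7]
  [-1, ∞, 3, 0, 1, 16]
  [9, 7, 2, ∞, 0, 18]
  [-8, 20, 20, 14, 10, 0]
D(1):
  [0, 0, 8, ∞, 13, ∞]
  [14, 0, -1, ∞, 5, 8]
  [-2, -2, 0, 6, 9, 7]
  [-1, -1, 3, 0, 1, 16]
  [9, 7, 2, ∞, 0, 18]
  [-8, -8, 0, 14, 5, 0]
Detection: at round 2, diagonal entry (3, 3) turns strictly negative.
Key observation: the cycle 3->1->2->3 has total weight (-2) + 0 + (-1), which is strictly negative.
Answer: DIVERGES — negative cycle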